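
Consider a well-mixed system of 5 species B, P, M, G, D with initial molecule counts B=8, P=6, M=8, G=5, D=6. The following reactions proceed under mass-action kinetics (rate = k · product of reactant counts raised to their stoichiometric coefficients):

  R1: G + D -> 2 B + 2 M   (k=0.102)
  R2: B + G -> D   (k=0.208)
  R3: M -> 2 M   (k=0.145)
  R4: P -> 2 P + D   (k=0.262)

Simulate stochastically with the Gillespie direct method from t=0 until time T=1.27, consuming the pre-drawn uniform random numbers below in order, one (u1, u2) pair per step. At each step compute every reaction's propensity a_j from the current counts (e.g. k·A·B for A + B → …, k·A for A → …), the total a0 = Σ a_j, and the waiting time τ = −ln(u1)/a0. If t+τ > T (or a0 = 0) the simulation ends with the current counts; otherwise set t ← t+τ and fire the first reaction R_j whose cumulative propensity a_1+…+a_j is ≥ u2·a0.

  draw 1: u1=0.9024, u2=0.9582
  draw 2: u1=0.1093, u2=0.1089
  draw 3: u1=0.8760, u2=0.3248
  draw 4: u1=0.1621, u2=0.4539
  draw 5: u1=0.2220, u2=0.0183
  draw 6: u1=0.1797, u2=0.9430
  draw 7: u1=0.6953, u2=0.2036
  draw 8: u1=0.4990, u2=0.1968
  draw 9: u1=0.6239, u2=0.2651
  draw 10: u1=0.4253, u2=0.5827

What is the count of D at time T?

D at T = 9

t=0.000: B=8 P=6 M=8 G=5 D=6
Draw 1: a1=3.060, a2=8.320, a3=1.160, a4=1.572, a0=14.112; τ=−ln(0.9024)/14.112=0.007 → t=0.007; u2·a0=0.9582·14.112=13.522; a1+…+a3=12.540 < 13.522 ≤ a1+…+a4=14.112 → R4 fires; B=8 P=7 M=8 G=5 D=7
Draw 2: a1=3.570, a2=8.320, a3=1.160, a4=1.834, a0=14.884; τ=−ln(0.1093)/14.884=0.149 → t=0.156; u2·a0=0.1089·14.884=1.621 ≤ a1=3.570 → R1 fires; B=10 P=7 M=10 G=4 D=6
Draw 3: a1=2.448, a2=8.320, a3=1.450, a4=1.834, a0=14.052; τ=−ln(0.8760)/14.052=0.009 → t=0.165; u2·a0=0.3248·14.052=4.564; a1=2.448 < 4.564 ≤ a1+a2=10.768 → R2 fires; B=9 P=7 M=10 G=3 D=7
Draw 4: a1=2.142, a2=5.616, a3=1.450, a4=1.834, a0=11.042; τ=−ln(0.1621)/11.042=0.165 → t=0.330; u2·a0=0.4539·11.042=5.012; a1=2.142 < 5.012 ≤ a1+a2=7.758 → R2 fires; B=8 P=7 M=10 G=2 D=8
Draw 5: a1=1.632, a2=3.328, a3=1.450, a4=1.834, a0=8.244; τ=−ln(0.2220)/8.244=0.183 → t=0.513; u2·a0=0.0183·8.244=0.151 ≤ a1=1.632 → R1 fires; B=10 P=7 M=12 G=1 D=7
Draw 6: a1=0.714, a2=2.080, a3=1.740, a4=1.834, a0=6.368; τ=−ln(0.1797)/6.368=0.270 → t=0.782; u2·a0=0.9430·6.368=6.005; a1+…+a3=4.534 < 6.005 ≤ a1+…+a4=6.368 → R4 fires; B=10 P=8 M=12 G=1 D=8
Draw 7: a1=0.816, a2=2.080, a3=1.740, a4=2.096, a0=6.732; τ=−ln(0.6953)/6.732=0.054 → t=0.836; u2·a0=0.2036·6.732=1.371; a1=0.816 < 1.371 ≤ a1+a2=2.896 → R2 fires; B=9 P=8 M=12 G=0 D=9
Draw 8: a1=0.000, a2=0.000, a3=1.740, a4=2.096, a0=3.836; τ=−ln(0.4990)/3.836=0.181 → t=1.018; u2·a0=0.1968·3.836=0.755; a1+a2=0.000 < 0.755 ≤ a1+…+a3=1.740 → R3 fires; B=9 P=8 M=13 G=0 D=9
Draw 9: a1=0.000, a2=0.000, a3=1.885, a4=2.096, a0=3.981; τ=−ln(0.6239)/3.981=0.119 → t=1.136; u2·a0=0.2651·3.981=1.055; a1+a2=0.000 < 1.055 ≤ a1+…+a3=1.885 → R3 fires; B=9 P=8 M=14 G=0 D=9
Draw 10: a1=0.000, a2=0.000, a3=2.030, a4=2.096, a0=4.126; τ=−ln(0.4253)/4.126=0.207 → t=1.343 > T=1.27: stop.
Read off D at T=1.27: 9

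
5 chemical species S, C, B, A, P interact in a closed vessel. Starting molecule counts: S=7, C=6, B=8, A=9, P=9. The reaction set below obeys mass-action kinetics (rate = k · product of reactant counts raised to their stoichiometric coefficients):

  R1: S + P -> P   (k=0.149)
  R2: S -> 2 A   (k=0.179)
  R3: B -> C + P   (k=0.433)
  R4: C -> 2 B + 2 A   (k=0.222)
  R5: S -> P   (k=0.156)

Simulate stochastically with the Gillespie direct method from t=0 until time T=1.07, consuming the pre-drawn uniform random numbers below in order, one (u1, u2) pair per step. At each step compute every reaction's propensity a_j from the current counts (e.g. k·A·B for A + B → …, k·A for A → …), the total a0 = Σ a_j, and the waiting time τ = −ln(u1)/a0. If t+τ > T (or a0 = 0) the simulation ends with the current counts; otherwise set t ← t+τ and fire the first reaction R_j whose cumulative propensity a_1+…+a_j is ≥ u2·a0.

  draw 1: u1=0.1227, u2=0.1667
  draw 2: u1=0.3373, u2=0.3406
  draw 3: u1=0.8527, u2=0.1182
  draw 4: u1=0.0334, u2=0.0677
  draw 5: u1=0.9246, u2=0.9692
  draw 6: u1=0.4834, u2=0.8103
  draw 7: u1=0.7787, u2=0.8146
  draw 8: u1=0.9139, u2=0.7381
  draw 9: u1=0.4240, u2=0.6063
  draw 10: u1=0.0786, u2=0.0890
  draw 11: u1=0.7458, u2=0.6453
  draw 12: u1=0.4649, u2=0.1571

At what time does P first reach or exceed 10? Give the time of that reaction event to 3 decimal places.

t=0.000: S=7 C=6 B=8 A=9 P=9
Draw 1: a1=9.387, a2=1.253, a3=3.464, a4=1.332, a5=1.092, a0=16.528; τ=−ln(0.1227)/16.528=0.127 → t=0.127; u2·a0=0.1667·16.528=2.755 ≤ a1=9.387 → R1 fires; S=6 C=6 B=8 A=9 P=9
Draw 2: a1=8.046, a2=1.074, a3=3.464, a4=1.332, a5=0.936, a0=14.852; τ=−ln(0.3373)/14.852=0.073 → t=0.200; u2·a0=0.3406·14.852=5.059 ≤ a1=8.046 → R1 fires; S=5 C=6 B=8 A=9 P=9
Draw 3: a1=6.705, a2=0.895, a3=3.464, a4=1.332, a5=0.780, a0=13.176; τ=−ln(0.8527)/13.176=0.012 → t=0.212; u2·a0=0.1182·13.176=1.557 ≤ a1=6.705 → R1 fires; S=4 C=6 B=8 A=9 P=9
Draw 4: a1=5.364, a2=0.716, a3=3.464, a4=1.332, a5=0.624, a0=11.500; τ=−ln(0.0334)/11.500=0.296 → t=0.508; u2·a0=0.0677·11.500=0.779 ≤ a1=5.364 → R1 fires; S=3 C=6 B=8 A=9 P=9
Draw 5: a1=4.023, a2=0.537, a3=3.464, a4=1.332, a5=0.468, a0=9.824; τ=−ln(0.9246)/9.824=0.008 → t=0.516; u2·a0=0.9692·9.824=9.521; a1+…+a4=9.356 < 9.521 ≤ a1+…+a5=9.824 → R5 fires; S=2 C=6 B=8 A=9 P=10
Draw 6: a1=2.980, a2=0.358, a3=3.464, a4=1.332, a5=0.312, a0=8.446; τ=−ln(0.4834)/8.446=0.086 → t=0.602; u2·a0=0.8103·8.446=6.844; a1+…+a3=6.802 < 6.844 ≤ a1+…+a4=8.134 → R4 fires; S=2 C=5 B=10 A=11 P=10
Draw 7: a1=2.980, a2=0.358, a3=4.330, a4=1.110, a5=0.312, a0=9.090; τ=−ln(0.7787)/9.090=0.028 → t=0.629; u2·a0=0.8146·9.090=7.405; a1+a2=3.338 < 7.405 ≤ a1+…+a3=7.668 → R3 fires; S=2 C=6 B=9 A=11 P=11
Draw 8: a1=3.278, a2=0.358, a3=3.897, a4=1.332, a5=0.312, a0=9.177; τ=−ln(0.9139)/9.177=0.010 → t=0.639; u2·a0=0.7381·9.177=6.774; a1+a2=3.636 < 6.774 ≤ a1+…+a3=7.533 → R3 fires; S=2 C=7 B=8 A=11 P=12
Draw 9: a1=3.576, a2=0.358, a3=3.464, a4=1.554, a5=0.312, a0=9.264; τ=−ln(0.4240)/9.264=0.093 → t=0.732; u2·a0=0.6063·9.264=5.617; a1+a2=3.934 < 5.617 ≤ a1+…+a3=7.398 → R3 fires; S=2 C=8 B=7 A=11 P=13
Draw 10: a1=3.874, a2=0.358, a3=3.031, a4=1.776, a5=0.312, a0=9.351; τ=−ln(0.0786)/9.351=0.272 → t=1.004; u2·a0=0.0890·9.351=0.832 ≤ a1=3.874 → R1 fires; S=1 C=8 B=7 A=11 P=13
Draw 11: a1=1.937, a2=0.179, a3=3.031, a4=1.776, a5=0.156, a0=7.079; τ=−ln(0.7458)/7.079=0.041 → t=1.045; u2·a0=0.6453·7.079=4.568; a1+a2=2.116 < 4.568 ≤ a1+…+a3=5.147 → R3 fires; S=1 C=9 B=6 A=11 P=14
Draw 12: a1=2.086, a2=0.179, a3=2.598, a4=1.998, a5=0.156, a0=7.017; τ=−ln(0.4649)/7.017=0.109 → t=1.154 > T=1.07: stop.
P first becomes ≥ 10 when it reaches 10 at the event at t=0.516.

Threshold first reached at t = 0.516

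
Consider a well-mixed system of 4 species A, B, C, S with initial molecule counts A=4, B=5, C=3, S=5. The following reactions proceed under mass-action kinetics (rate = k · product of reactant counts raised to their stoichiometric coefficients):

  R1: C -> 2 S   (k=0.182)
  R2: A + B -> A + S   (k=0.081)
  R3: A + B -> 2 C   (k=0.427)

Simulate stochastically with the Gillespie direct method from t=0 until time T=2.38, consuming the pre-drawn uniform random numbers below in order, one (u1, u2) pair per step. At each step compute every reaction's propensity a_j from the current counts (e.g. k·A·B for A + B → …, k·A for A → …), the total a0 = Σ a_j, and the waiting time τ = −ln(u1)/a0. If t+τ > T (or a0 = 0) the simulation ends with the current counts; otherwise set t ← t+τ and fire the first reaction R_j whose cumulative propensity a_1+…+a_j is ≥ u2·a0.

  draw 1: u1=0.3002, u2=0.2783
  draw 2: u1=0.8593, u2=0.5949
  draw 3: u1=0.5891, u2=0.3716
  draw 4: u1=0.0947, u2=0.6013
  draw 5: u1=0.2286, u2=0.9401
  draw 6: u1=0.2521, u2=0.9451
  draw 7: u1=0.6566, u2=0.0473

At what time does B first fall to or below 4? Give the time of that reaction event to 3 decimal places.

t=0.000: A=4 B=5 C=3 S=5
Draw 1: a1=0.546, a2=1.620, a3=8.540, a0=10.706; τ=−ln(0.3002)/10.706=0.112 → t=0.112; u2·a0=0.2783·10.706=2.979; a1+a2=2.166 < 2.979 ≤ a1+…+a3=10.706 → R3 fires; A=3 B=4 C=5 S=5
Draw 2: a1=0.910, a2=0.972, a3=5.124, a0=7.006; τ=−ln(0.8593)/7.006=0.022 → t=0.134; u2·a0=0.5949·7.006=4.168; a1+a2=1.882 < 4.168 ≤ a1+…+a3=7.006 → R3 fires; A=2 B=3 C=7 S=5
Draw 3: a1=1.274, a2=0.486, a3=2.562, a0=4.322; τ=−ln(0.5891)/4.322=0.122 → t=0.256; u2·a0=0.3716·4.322=1.606; a1=1.274 < 1.606 ≤ a1+a2=1.760 → R2 fires; A=2 B=2 C=7 S=6
Draw 4: a1=1.274, a2=0.324, a3=1.708, a0=3.306; τ=−ln(0.0947)/3.306=0.713 → t=0.969; u2·a0=0.6013·3.306=1.988; a1+a2=1.598 < 1.988 ≤ a1+…+a3=3.306 → R3 fires; A=1 B=1 C=9 S=6
Draw 5: a1=1.638, a2=0.081, a3=0.427, a0=2.146; τ=−ln(0.2286)/2.146=0.688 → t=1.657; u2·a0=0.9401·2.146=2.017; a1+a2=1.719 < 2.017 ≤ a1+…+a3=2.146 → R3 fires; A=0 B=0 C=11 S=6
Draw 6: a1=2.002, a2=0.000, a3=0.000, a0=2.002; τ=−ln(0.2521)/2.002=0.688 → t=2.345; u2·a0=0.9451·2.002=1.892 ≤ a1=2.002 → R1 fires; A=0 B=0 C=10 S=8
Draw 7: a1=1.820, a2=0.000, a3=0.000, a0=1.820; τ=−ln(0.6566)/1.820=0.231 → t=2.577 > T=2.38: stop.
B first becomes ≤ 4 when it reaches 4 at the event at t=0.112.

Threshold first reached at t = 0.112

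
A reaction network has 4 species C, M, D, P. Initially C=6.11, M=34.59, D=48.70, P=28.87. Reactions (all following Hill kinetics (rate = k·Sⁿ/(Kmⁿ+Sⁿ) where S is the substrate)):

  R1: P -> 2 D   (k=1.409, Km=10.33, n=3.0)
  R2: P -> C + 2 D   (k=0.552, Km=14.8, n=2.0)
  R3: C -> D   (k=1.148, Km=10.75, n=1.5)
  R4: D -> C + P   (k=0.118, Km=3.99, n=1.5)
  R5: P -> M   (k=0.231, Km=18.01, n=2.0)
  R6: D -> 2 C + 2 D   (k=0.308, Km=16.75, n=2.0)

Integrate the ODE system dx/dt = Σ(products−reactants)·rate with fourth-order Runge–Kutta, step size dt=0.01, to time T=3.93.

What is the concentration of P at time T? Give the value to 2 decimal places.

RK4 with dt=0.01: 393 steps to T=3.93. Trajectory (selected grid times):
t=0.00: C=6.11 M=34.59 D=48.70 P=28.87
t=0.44: C=6.44 M=34.66 D=50.49 P=28.07
t=0.87: C=6.75 M=34.73 D=52.24 P=27.28
t=1.31: C=7.06 M=34.80 D=54.03 P=26.49
t=1.75: C=7.37 M=34.87 D=55.82 P=25.71
t=2.18: C=7.66 M=34.94 D=57.56 P=24.95
t=2.62: C=7.94 M=35.00 D=59.34 P=24.18
t=3.06: C=8.22 M=35.07 D=61.11 P=23.41
t=3.49: C=8.49 M=35.13 D=62.83 P=22.68
t=3.93: C=8.75 M=35.19 D=64.59 P=21.94
Read off P at T=3.93: 21.94

P at T = 21.94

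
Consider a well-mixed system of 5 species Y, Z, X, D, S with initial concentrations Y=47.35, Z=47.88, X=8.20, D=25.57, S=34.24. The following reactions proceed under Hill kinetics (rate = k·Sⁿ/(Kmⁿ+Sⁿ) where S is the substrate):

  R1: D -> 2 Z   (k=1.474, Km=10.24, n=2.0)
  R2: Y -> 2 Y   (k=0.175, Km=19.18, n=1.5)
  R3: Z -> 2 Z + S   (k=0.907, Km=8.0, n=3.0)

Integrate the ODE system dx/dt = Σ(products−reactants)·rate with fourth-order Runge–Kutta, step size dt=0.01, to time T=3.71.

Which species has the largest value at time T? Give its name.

RK4 with dt=0.01: 371 steps to T=3.71. Trajectory (selected grid times):
t=0.00: Y=47.35 Z=47.88 X=8.20 D=25.57 S=34.24
t=0.41: Y=47.41 Z=49.29 X=8.20 D=25.05 S=34.61
t=0.82: Y=47.46 Z=50.69 X=8.20 D=24.53 S=34.98
t=1.24: Y=47.52 Z=52.12 X=8.20 D=24.01 S=35.36
t=1.65: Y=47.58 Z=53.51 X=8.20 D=23.50 S=35.73
t=2.06: Y=47.64 Z=54.90 X=8.20 D=22.99 S=36.10
t=2.47: Y=47.69 Z=56.27 X=8.20 D=22.49 S=36.47
t=2.89: Y=47.75 Z=57.67 X=8.20 D=21.98 S=36.85
t=3.30: Y=47.81 Z=59.03 X=8.20 D=21.49 S=37.22
t=3.71: Y=47.87 Z=60.38 X=8.20 D=21.00 S=37.59
At T=3.71: Y=47.87 Z=60.38 X=8.20 D=21.00 S=37.59; the largest is Z.

Dominant species at T: Z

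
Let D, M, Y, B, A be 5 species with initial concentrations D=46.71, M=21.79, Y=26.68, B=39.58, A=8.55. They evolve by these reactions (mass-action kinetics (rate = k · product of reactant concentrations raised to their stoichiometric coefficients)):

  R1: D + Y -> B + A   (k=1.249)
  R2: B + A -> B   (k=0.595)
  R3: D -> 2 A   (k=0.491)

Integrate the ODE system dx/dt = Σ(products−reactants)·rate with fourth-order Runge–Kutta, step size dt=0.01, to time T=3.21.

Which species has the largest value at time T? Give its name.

RK4 with dt=0.01: 321 steps to T=3.21. Trajectory (selected grid times):
t=0.00: D=46.71 M=21.79 Y=26.68 B=39.58 A=8.55
t=0.36: D=16.50 M=21.79 Y=0.00 B=66.26 A=0.42
t=0.71: D=13.89 M=21.79 Y=0.00 B=66.26 A=0.35
t=1.07: D=11.64 M=21.79 Y=0.00 B=66.26 A=0.29
t=1.43: D=9.75 M=21.79 Y=0.00 B=66.26 A=0.25
t=1.78: D=8.21 M=21.79 Y=0.00 B=66.26 A=0.21
t=2.14: D=6.88 M=21.79 Y=0.00 B=66.26 A=0.17
t=2.50: D=5.77 M=21.79 Y=0.00 B=66.26 A=0.15
t=2.85: D=4.86 M=21.79 Y=0.00 B=66.26 A=0.12
t=3.21: D=4.07 M=21.79 Y=0.00 B=66.26 A=0.10
At T=3.21: D=4.07 M=21.79 Y=0.00 B=66.26 A=0.10; the largest is B.

Dominant species at T: B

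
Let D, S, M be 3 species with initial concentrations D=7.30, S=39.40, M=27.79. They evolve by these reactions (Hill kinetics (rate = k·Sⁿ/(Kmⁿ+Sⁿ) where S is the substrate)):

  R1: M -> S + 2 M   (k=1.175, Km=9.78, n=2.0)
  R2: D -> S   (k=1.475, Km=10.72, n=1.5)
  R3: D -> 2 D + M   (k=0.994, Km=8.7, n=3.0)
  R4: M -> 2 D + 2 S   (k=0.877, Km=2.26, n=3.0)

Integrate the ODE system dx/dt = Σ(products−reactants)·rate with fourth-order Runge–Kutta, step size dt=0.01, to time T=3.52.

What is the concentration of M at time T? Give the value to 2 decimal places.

M at T = 30.52

RK4 with dt=0.01: 352 steps to T=3.52. Trajectory (selected grid times):
t=0.00: D=7.30 S=39.40 M=27.79
t=0.39: D=7.92 S=40.71 M=28.01
t=0.78: D=8.55 S=42.03 M=28.26
t=1.17: D=9.19 S=43.37 M=28.52
t=1.56: D=9.83 S=44.73 M=28.81
t=1.96: D=10.49 S=46.13 M=29.13
t=2.35: D=11.14 S=47.52 M=29.45
t=2.74: D=11.79 S=48.92 M=29.79
t=3.13: D=12.45 S=50.33 M=30.15
t=3.52: D=13.10 S=51.75 M=30.52
Read off M at T=3.52: 30.52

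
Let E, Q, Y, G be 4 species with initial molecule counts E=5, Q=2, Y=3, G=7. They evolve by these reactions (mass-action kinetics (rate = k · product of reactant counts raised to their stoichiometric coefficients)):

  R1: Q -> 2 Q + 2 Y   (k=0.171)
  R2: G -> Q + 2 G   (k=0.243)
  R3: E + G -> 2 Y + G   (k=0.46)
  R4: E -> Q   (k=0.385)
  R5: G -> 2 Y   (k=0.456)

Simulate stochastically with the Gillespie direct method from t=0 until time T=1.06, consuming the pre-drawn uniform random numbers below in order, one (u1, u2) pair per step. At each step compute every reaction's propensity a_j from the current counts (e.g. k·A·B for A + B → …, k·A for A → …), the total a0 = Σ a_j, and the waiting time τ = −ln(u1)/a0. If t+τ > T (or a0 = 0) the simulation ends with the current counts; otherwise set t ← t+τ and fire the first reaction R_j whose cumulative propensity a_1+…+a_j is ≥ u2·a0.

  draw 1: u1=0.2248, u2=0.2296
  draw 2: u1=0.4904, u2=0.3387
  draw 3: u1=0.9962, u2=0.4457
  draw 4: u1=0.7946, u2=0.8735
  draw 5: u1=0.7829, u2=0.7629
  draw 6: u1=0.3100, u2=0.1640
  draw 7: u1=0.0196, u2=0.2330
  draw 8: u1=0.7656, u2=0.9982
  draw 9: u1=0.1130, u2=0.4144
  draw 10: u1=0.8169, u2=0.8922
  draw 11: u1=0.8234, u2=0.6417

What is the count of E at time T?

E at T = 0

t=0.000: E=5 Q=2 Y=3 G=7
Draw 1: a1=0.342, a2=1.701, a3=16.100, a4=1.925, a5=3.192, a0=23.260; τ=−ln(0.2248)/23.260=0.064 → t=0.064; u2·a0=0.2296·23.260=5.340; a1+a2=2.043 < 5.340 ≤ a1+…+a3=18.143 → R3 fires; E=4 Q=2 Y=5 G=7
Draw 2: a1=0.342, a2=1.701, a3=12.880, a4=1.540, a5=3.192, a0=19.655; τ=−ln(0.4904)/19.655=0.036 → t=0.100; u2·a0=0.3387·19.655=6.657; a1+a2=2.043 < 6.657 ≤ a1+…+a3=14.923 → R3 fires; E=3 Q=2 Y=7 G=7
Draw 3: a1=0.342, a2=1.701, a3=9.660, a4=1.155, a5=3.192, a0=16.050; τ=−ln(0.9962)/16.050=0.000 → t=0.101; u2·a0=0.4457·16.050=7.153; a1+a2=2.043 < 7.153 ≤ a1+…+a3=11.703 → R3 fires; E=2 Q=2 Y=9 G=7
Draw 4: a1=0.342, a2=1.701, a3=6.440, a4=0.770, a5=3.192, a0=12.445; τ=−ln(0.7946)/12.445=0.018 → t=0.119; u2·a0=0.8735·12.445=10.871; a1+…+a4=9.253 < 10.871 ≤ a1+…+a5=12.445 → R5 fires; E=2 Q=2 Y=11 G=6
Draw 5: a1=0.342, a2=1.458, a3=5.520, a4=0.770, a5=2.736, a0=10.826; τ=−ln(0.7829)/10.826=0.023 → t=0.142; u2·a0=0.7629·10.826=8.259; a1+…+a4=8.090 < 8.259 ≤ a1+…+a5=10.826 → R5 fires; E=2 Q=2 Y=13 G=5
Draw 6: a1=0.342, a2=1.215, a3=4.600, a4=0.770, a5=2.280, a0=9.207; τ=−ln(0.3100)/9.207=0.127 → t=0.269; u2·a0=0.1640·9.207=1.510; a1=0.342 < 1.510 ≤ a1+a2=1.557 → R2 fires; E=2 Q=3 Y=13 G=6
Draw 7: a1=0.513, a2=1.458, a3=5.520, a4=0.770, a5=2.736, a0=10.997; τ=−ln(0.0196)/10.997=0.358 → t=0.627; u2·a0=0.2330·10.997=2.562; a1+a2=1.971 < 2.562 ≤ a1+…+a3=7.491 → R3 fires; E=1 Q=3 Y=15 G=6
Draw 8: a1=0.513, a2=1.458, a3=2.760, a4=0.385, a5=2.736, a0=7.852; τ=−ln(0.7656)/7.852=0.034 → t=0.661; u2·a0=0.9982·7.852=7.838; a1+…+a4=5.116 < 7.838 ≤ a1+…+a5=7.852 → R5 fires; E=1 Q=3 Y=17 G=5
Draw 9: a1=0.513, a2=1.215, a3=2.300, a4=0.385, a5=2.280, a0=6.693; τ=−ln(0.1130)/6.693=0.326 → t=0.986; u2·a0=0.4144·6.693=2.774; a1+a2=1.728 < 2.774 ≤ a1+…+a3=4.028 → R3 fires; E=0 Q=3 Y=19 G=5
Draw 10: a1=0.513, a2=1.215, a3=0.000, a4=0.000, a5=2.280, a0=4.008; τ=−ln(0.8169)/4.008=0.050 → t=1.037; u2·a0=0.8922·4.008=3.576; a1+…+a4=1.728 < 3.576 ≤ a1+…+a5=4.008 → R5 fires; E=0 Q=3 Y=21 G=4
Draw 11: a1=0.513, a2=0.972, a3=0.000, a4=0.000, a5=1.824, a0=3.309; τ=−ln(0.8234)/3.309=0.059 → t=1.095 > T=1.06: stop.
Read off E at T=1.06: 0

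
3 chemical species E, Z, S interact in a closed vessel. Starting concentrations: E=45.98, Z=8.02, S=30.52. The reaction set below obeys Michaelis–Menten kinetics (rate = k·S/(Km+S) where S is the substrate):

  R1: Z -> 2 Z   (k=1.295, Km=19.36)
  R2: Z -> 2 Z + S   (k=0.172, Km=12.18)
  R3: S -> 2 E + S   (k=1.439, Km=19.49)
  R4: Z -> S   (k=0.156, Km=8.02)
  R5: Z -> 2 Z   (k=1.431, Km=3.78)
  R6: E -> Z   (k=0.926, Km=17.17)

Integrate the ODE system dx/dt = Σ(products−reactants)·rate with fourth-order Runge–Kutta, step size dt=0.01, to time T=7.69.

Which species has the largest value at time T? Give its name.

RK4 with dt=0.01: 769 steps to T=7.69. Trajectory (selected grid times):
t=0.00: E=45.98 Z=8.02 S=30.52
t=0.85: E=46.90 Z=9.79 S=30.65
t=1.71: E=47.83 Z=11.67 S=30.80
t=2.56: E=48.75 Z=13.61 S=30.95
t=3.42: E=49.68 Z=15.65 S=31.12
t=4.27: E=50.60 Z=17.74 S=31.29
t=5.13: E=51.53 Z=19.90 S=31.48
t=5.98: E=52.45 Z=22.09 S=31.67
t=6.84: E=53.38 Z=24.36 S=31.86
t=7.69: E=54.31 Z=26.64 S=32.06
At T=7.69: E=54.31 Z=26.64 S=32.06; the largest is E.

Dominant species at T: E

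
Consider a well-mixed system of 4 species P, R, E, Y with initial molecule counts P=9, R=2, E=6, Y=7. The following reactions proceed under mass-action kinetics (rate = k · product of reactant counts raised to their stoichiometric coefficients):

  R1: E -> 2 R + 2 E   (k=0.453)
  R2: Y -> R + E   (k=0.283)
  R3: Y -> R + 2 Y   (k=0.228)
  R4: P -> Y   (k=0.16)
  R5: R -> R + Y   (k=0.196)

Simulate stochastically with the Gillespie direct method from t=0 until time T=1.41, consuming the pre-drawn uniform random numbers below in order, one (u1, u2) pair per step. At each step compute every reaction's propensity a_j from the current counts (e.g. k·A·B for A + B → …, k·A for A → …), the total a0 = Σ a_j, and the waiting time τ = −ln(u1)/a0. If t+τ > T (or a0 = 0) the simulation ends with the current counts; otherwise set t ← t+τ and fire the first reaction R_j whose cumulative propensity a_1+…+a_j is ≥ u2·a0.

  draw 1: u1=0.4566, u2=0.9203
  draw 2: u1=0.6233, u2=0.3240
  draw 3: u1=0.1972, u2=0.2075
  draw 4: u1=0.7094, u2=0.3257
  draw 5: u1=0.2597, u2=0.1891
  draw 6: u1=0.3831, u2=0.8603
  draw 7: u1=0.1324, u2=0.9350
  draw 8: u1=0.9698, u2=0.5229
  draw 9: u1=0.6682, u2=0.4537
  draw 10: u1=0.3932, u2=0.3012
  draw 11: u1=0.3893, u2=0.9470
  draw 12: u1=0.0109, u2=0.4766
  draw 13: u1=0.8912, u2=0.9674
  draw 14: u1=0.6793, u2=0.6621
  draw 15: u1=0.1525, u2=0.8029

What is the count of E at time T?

t=0.000: P=9 R=2 E=6 Y=7
Draw 1: a1=2.718, a2=1.981, a3=1.596, a4=1.440, a5=0.392, a0=8.127; τ=−ln(0.4566)/8.127=0.096 → t=0.096; u2·a0=0.9203·8.127=7.479; a1+…+a3=6.295 < 7.479 ≤ a1+…+a4=7.735 → R4 fires; P=8 R=2 E=6 Y=8
Draw 2: a1=2.718, a2=2.264, a3=1.824, a4=1.280, a5=0.392, a0=8.478; τ=−ln(0.6233)/8.478=0.056 → t=0.152; u2·a0=0.3240·8.478=2.747; a1=2.718 < 2.747 ≤ a1+a2=4.982 → R2 fires; P=8 R=3 E=7 Y=7
Draw 3: a1=3.171, a2=1.981, a3=1.596, a4=1.280, a5=0.588, a0=8.616; τ=−ln(0.1972)/8.616=0.188 → t=0.341; u2·a0=0.2075·8.616=1.788 ≤ a1=3.171 → R1 fires; P=8 R=5 E=8 Y=7
Draw 4: a1=3.624, a2=1.981, a3=1.596, a4=1.280, a5=0.980, a0=9.461; τ=−ln(0.7094)/9.461=0.036 → t=0.377; u2·a0=0.3257·9.461=3.081 ≤ a1=3.624 → R1 fires; P=8 R=7 E=9 Y=7
Draw 5: a1=4.077, a2=1.981, a3=1.596, a4=1.280, a5=1.372, a0=10.306; τ=−ln(0.2597)/10.306=0.131 → t=0.508; u2·a0=0.1891·10.306=1.949 ≤ a1=4.077 → R1 fires; P=8 R=9 E=10 Y=7
Draw 6: a1=4.530, a2=1.981, a3=1.596, a4=1.280, a5=1.764, a0=11.151; τ=−ln(0.3831)/11.151=0.086 → t=0.594; u2·a0=0.8603·11.151=9.593; a1+…+a4=9.387 < 9.593 ≤ a1+…+a5=11.151 → R5 fires; P=8 R=9 E=10 Y=8
Draw 7: a1=4.530, a2=2.264, a3=1.824, a4=1.280, a5=1.764, a0=11.662; τ=−ln(0.1324)/11.662=0.173 → t=0.767; u2·a0=0.9350·11.662=10.904; a1+…+a4=9.898 < 10.904 ≤ a1+…+a5=11.662 → R5 fires; P=8 R=9 E=10 Y=9
Draw 8: a1=4.530, a2=2.547, a3=2.052, a4=1.280, a5=1.764, a0=12.173; τ=−ln(0.9698)/12.173=0.003 → t=0.770; u2·a0=0.5229·12.173=6.365; a1=4.530 < 6.365 ≤ a1+a2=7.077 → R2 fires; P=8 R=10 E=11 Y=8
Draw 9: a1=4.983, a2=2.264, a3=1.824, a4=1.280, a5=1.960, a0=12.311; τ=−ln(0.6682)/12.311=0.033 → t=0.802; u2·a0=0.4537·12.311=5.586; a1=4.983 < 5.586 ≤ a1+a2=7.247 → R2 fires; P=8 R=11 E=12 Y=7
Draw 10: a1=5.436, a2=1.981, a3=1.596, a4=1.280, a5=2.156, a0=12.449; τ=−ln(0.3932)/12.449=0.075 → t=0.877; u2·a0=0.3012·12.449=3.750 ≤ a1=5.436 → R1 fires; P=8 R=13 E=13 Y=7
Draw 11: a1=5.889, a2=1.981, a3=1.596, a4=1.280, a5=2.548, a0=13.294; τ=−ln(0.3893)/13.294=0.071 → t=0.948; u2·a0=0.9470·13.294=12.589; a1+…+a4=10.746 < 12.589 ≤ a1+…+a5=13.294 → R5 fires; P=8 R=13 E=13 Y=8
Draw 12: a1=5.889, a2=2.264, a3=1.824, a4=1.280, a5=2.548, a0=13.805; τ=−ln(0.0109)/13.805=0.327 → t=1.276; u2·a0=0.4766·13.805=6.579; a1=5.889 < 6.579 ≤ a1+a2=8.153 → R2 fires; P=8 R=14 E=14 Y=7
Draw 13: a1=6.342, a2=1.981, a3=1.596, a4=1.280, a5=2.744, a0=13.943; τ=−ln(0.8912)/13.943=0.008 → t=1.284; u2·a0=0.9674·13.943=13.488; a1+…+a4=11.199 < 13.488 ≤ a1+…+a5=13.943 → R5 fires; P=8 R=14 E=14 Y=8
Draw 14: a1=6.342, a2=2.264, a3=1.824, a4=1.280, a5=2.744, a0=14.454; τ=−ln(0.6793)/14.454=0.027 → t=1.311; u2·a0=0.6621·14.454=9.570; a1+a2=8.606 < 9.570 ≤ a1+…+a3=10.430 → R3 fires; P=8 R=15 E=14 Y=9
Draw 15: a1=6.342, a2=2.547, a3=2.052, a4=1.280, a5=2.940, a0=15.161; τ=−ln(0.1525)/15.161=0.124 → t=1.435 > T=1.41: stop.
Read off E at T=1.41: 14

E at T = 14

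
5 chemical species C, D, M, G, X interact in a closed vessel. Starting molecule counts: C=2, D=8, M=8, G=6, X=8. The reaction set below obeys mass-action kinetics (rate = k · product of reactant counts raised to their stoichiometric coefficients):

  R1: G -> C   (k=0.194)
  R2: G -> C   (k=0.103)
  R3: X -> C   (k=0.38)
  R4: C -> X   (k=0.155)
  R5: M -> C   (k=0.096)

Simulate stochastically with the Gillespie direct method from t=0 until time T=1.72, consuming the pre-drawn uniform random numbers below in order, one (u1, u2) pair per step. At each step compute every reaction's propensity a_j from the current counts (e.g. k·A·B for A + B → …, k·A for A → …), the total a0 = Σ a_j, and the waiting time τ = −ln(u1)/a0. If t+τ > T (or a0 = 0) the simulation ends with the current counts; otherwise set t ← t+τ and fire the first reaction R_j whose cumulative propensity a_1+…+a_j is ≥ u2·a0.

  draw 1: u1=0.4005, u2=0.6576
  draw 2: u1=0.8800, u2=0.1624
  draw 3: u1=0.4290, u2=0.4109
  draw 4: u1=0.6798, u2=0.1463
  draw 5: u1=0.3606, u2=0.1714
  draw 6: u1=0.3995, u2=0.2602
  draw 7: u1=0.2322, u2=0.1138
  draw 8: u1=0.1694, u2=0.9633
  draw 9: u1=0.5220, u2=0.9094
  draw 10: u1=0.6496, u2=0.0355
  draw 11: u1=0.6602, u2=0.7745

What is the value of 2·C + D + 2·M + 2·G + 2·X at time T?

Value at T = 56

Check how each reaction changes W = 2·C + D + 2·M + 2·G + 2·X (weight of products minus weight of reactants):
R1: G -> C: (2·1) − (2·1) = 2 − 2 = 0
R2: G -> C: (2·1) − (2·1) = 2 − 2 = 0
R3: X -> C: (2·1) − (2·1) = 2 − 2 = 0
R4: C -> X: (2·1) − (2·1) = 2 − 2 = 0
R5: M -> C: (2·1) − (2·1) = 2 − 2 = 0
Every reaction leaves W unchanged, so W is conserved and no simulation is needed: W(T) = W(0) = 2·2 + 8 + 2·8 + 2·6 + 2·8 = 56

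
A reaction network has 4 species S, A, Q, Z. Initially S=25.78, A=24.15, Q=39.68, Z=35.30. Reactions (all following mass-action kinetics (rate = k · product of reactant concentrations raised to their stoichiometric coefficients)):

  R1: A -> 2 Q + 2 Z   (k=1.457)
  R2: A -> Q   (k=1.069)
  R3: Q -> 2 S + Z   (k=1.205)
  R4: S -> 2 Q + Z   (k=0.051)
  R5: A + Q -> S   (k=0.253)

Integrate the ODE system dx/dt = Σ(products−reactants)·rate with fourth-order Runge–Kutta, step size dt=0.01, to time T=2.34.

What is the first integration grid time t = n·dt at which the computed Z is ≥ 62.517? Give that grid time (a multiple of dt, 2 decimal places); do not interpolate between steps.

Threshold first reached at t = 0.66

RK4 with dt=0.01: 234 steps to T=2.34. Trajectory (selected grid times):
t=0.00: S=25.78 A=24.15 Q=39.68 Z=35.30
t=0.26: S=60.15 A=1.88 Q=23.33 Z=51.08
t=0.52: S=73.30 A=0.25 Q=18.36 Z=59.03
t=0.65: S=78.36 A=0.10 Q=16.62 Z=62.33
t=0.66: S=78.72 A=0.10 Q=16.50 Z=62.57
t=0.78: S=82.84 A=0.04 Q=15.20 Z=65.38
t=1.04: S=90.52 A=0.01 Q=13.09 Z=70.95
t=1.30: S=97.02 A=0.00 Q=11.71 Z=76.07
t=1.56: S=102.74 A=0.00 Q=10.84 Z=80.92
t=1.82: S=107.96 A=0.00 Q=10.33 Z=85.62
t=2.08: S=112.88 A=0.00 Q=10.07 Z=90.28
t=2.34: S=117.62 A=0.00 Q=9.99 Z=94.94
Z(0.65)=62.327 < 62.517 but Z(0.66)=62.569 ≥ 62.517, so the first grid time is t=0.66.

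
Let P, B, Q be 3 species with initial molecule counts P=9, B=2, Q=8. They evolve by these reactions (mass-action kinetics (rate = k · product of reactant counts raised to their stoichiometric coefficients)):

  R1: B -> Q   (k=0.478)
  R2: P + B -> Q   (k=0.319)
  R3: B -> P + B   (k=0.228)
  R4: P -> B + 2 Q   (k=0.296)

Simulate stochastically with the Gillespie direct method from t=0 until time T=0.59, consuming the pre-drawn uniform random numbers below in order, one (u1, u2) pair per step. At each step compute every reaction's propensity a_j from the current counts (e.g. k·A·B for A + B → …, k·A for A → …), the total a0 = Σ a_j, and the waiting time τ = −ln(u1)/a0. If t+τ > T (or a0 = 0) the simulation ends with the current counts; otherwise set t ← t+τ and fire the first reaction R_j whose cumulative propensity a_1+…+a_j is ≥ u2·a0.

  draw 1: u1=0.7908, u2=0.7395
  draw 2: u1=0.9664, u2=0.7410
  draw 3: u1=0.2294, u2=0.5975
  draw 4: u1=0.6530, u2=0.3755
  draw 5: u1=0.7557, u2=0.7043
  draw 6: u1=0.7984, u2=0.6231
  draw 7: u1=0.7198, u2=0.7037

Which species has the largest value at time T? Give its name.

Dominant species at T: Q

t=0.000: P=9 B=2 Q=8
Draw 1: a1=0.956, a2=5.742, a3=0.456, a4=2.664, a0=9.818; τ=−ln(0.7908)/9.818=0.024 → t=0.024; u2·a0=0.7395·9.818=7.260; a1+…+a3=7.154 < 7.260 ≤ a1+…+a4=9.818 → R4 fires; P=8 B=3 Q=10
Draw 2: a1=1.434, a2=7.656, a3=0.684, a4=2.368, a0=12.142; τ=−ln(0.9664)/12.142=0.003 → t=0.027; u2·a0=0.7410·12.142=8.997; a1=1.434 < 8.997 ≤ a1+a2=9.090 → R2 fires; P=7 B=2 Q=11
Draw 3: a1=0.956, a2=4.466, a3=0.456, a4=2.072, a0=7.950; τ=−ln(0.2294)/7.950=0.185 → t=0.212; u2·a0=0.5975·7.950=4.750; a1=0.956 < 4.750 ≤ a1+a2=5.422 → R2 fires; P=6 B=1 Q=12
Draw 4: a1=0.478, a2=1.914, a3=0.228, a4=1.776, a0=4.396; τ=−ln(0.6530)/4.396=0.097 → t=0.309; u2·a0=0.3755·4.396=1.651; a1=0.478 < 1.651 ≤ a1+a2=2.392 → R2 fires; P=5 B=0 Q=13
Draw 5: a1=0.000, a2=0.000, a3=0.000, a4=1.480, a0=1.480; τ=−ln(0.7557)/1.480=0.189 → t=0.498; u2·a0=0.7043·1.480=1.042; a1+…+a3=0.000 < 1.042 ≤ a1+…+a4=1.480 → R4 fires; P=4 B=1 Q=15
Draw 6: a1=0.478, a2=1.276, a3=0.228, a4=1.184, a0=3.166; τ=−ln(0.7984)/3.166=0.071 → t=0.569; u2·a0=0.6231·3.166=1.973; a1+a2=1.754 < 1.973 ≤ a1+…+a3=1.982 → R3 fires; P=5 B=1 Q=15
Draw 7: a1=0.478, a2=1.595, a3=0.228, a4=1.480, a0=3.781; τ=−ln(0.7198)/3.781=0.087 → t=0.656 > T=0.59: stop.
At T=0.59: P=5 B=1 Q=15; the largest is Q.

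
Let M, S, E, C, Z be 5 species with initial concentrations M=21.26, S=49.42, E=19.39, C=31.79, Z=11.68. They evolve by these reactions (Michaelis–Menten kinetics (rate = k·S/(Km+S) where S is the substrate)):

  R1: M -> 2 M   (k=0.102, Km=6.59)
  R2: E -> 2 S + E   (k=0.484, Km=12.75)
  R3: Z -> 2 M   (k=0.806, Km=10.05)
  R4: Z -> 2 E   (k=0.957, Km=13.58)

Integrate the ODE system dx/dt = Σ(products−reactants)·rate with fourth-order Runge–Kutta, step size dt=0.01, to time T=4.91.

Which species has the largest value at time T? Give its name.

RK4 with dt=0.01: 491 steps to T=4.91. Trajectory (selected grid times):
t=0.00: M=21.26 S=49.42 E=19.39 C=31.79 Z=11.68
t=0.55: M=21.77 S=49.74 E=19.87 C=31.79 Z=11.20
t=1.09: M=22.27 S=50.06 E=20.33 C=31.79 Z=10.75
t=1.64: M=22.77 S=50.39 E=20.79 C=31.79 Z=10.29
t=2.18: M=23.25 S=50.72 E=21.23 C=31.79 Z=9.85
t=2.73: M=23.72 S=51.05 E=21.67 C=31.79 Z=9.42
t=3.27: M=24.18 S=51.38 E=22.09 C=31.79 Z=9.00
t=3.82: M=24.64 S=51.72 E=22.50 C=31.79 Z=8.59
t=4.36: M=25.08 S=52.05 E=22.90 C=31.79 Z=8.19
t=4.91: M=25.52 S=52.40 E=23.29 C=31.79 Z=7.80
At T=4.91: M=25.52 S=52.40 E=23.29 C=31.79 Z=7.80; the largest is S.

Dominant species at T: S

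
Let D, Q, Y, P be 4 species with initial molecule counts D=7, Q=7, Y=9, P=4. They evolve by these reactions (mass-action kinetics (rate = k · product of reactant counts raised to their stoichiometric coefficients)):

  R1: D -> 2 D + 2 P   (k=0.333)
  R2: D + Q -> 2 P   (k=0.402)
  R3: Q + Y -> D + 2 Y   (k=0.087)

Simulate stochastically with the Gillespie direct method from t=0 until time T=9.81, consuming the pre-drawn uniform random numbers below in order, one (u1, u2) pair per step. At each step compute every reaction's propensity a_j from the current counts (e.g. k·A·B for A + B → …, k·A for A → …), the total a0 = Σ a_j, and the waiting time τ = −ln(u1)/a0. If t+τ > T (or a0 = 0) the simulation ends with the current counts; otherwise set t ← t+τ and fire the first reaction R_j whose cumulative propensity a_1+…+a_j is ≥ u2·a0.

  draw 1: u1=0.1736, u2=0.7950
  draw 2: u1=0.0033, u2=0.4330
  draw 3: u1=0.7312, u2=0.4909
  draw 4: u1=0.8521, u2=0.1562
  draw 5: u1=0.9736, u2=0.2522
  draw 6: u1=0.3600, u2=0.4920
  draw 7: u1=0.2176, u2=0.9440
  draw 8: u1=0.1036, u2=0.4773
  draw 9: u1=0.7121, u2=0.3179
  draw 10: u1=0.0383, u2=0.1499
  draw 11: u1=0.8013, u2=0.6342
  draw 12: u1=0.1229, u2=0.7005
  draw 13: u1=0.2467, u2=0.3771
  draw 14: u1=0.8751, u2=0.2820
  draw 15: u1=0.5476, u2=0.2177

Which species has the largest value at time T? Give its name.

Dominant species at T: P

t=0.000: D=7 Q=7 Y=9 P=4
Draw 1: a1=2.331, a2=19.698, a3=5.481, a0=27.510; τ=−ln(0.1736)/27.510=0.064 → t=0.064; u2·a0=0.7950·27.510=21.870; a1=2.331 < 21.870 ≤ a1+a2=22.029 → R2 fires; D=6 Q=6 Y=9 P=6
Draw 2: a1=1.998, a2=14.472, a3=4.698, a0=21.168; τ=−ln(0.0033)/21.168=0.270 → t=0.334; u2·a0=0.4330·21.168=9.166; a1=1.998 < 9.166 ≤ a1+a2=16.470 → R2 fires; D=5 Q=5 Y=9 P=8
Draw 3: a1=1.665, a2=10.050, a3=3.915, a0=15.630; τ=−ln(0.7312)/15.630=0.020 → t=0.354; u2·a0=0.4909·15.630=7.673; a1=1.665 < 7.673 ≤ a1+a2=11.715 → R2 fires; D=4 Q=4 Y=9 P=10
Draw 4: a1=1.332, a2=6.432, a3=3.132, a0=10.896; τ=−ln(0.8521)/10.896=0.015 → t=0.368; u2·a0=0.1562·10.896=1.702; a1=1.332 < 1.702 ≤ a1+a2=7.764 → R2 fires; D=3 Q=3 Y=9 P=12
Draw 5: a1=0.999, a2=3.618, a3=2.349, a0=6.966; τ=−ln(0.9736)/6.966=0.004 → t=0.372; u2·a0=0.2522·6.966=1.757; a1=0.999 < 1.757 ≤ a1+a2=4.617 → R2 fires; D=2 Q=2 Y=9 P=14
Draw 6: a1=0.666, a2=1.608, a3=1.566, a0=3.840; τ=−ln(0.3600)/3.840=0.266 → t=0.638; u2·a0=0.4920·3.840=1.889; a1=0.666 < 1.889 ≤ a1+a2=2.274 → R2 fires; D=1 Q=1 Y=9 P=16
Draw 7: a1=0.333, a2=0.402, a3=0.783, a0=1.518; τ=−ln(0.2176)/1.518=1.005 → t=1.643; u2·a0=0.9440·1.518=1.433; a1+a2=0.735 < 1.433 ≤ a1+…+a3=1.518 → R3 fires; D=2 Q=0 Y=10 P=16
Draw 8: a1=0.666, a2=0.000, a3=0.000, a0=0.666; τ=−ln(0.1036)/0.666=3.404 → t=5.047; u2·a0=0.4773·0.666=0.318 ≤ a1=0.666 → R1 fires; D=3 Q=0 Y=10 P=18
Draw 9: a1=0.999, a2=0.000, a3=0.000, a0=0.999; τ=−ln(0.7121)/0.999=0.340 → t=5.387; u2·a0=0.3179·0.999=0.318 ≤ a1=0.999 → R1 fires; D=4 Q=0 Y=10 P=20
Draw 10: a1=1.332, a2=0.000, a3=0.000, a0=1.332; τ=−ln(0.0383)/1.332=2.449 → t=7.836; u2·a0=0.1499·1.332=0.200 ≤ a1=1.332 → R1 fires; D=5 Q=0 Y=10 P=22
Draw 11: a1=1.665, a2=0.000, a3=0.000, a0=1.665; τ=−ln(0.8013)/1.665=0.133 → t=7.969; u2·a0=0.6342·1.665=1.056 ≤ a1=1.665 → R1 fires; D=6 Q=0 Y=10 P=24
Draw 12: a1=1.998, a2=0.000, a3=0.000, a0=1.998; τ=−ln(0.1229)/1.998=1.049 → t=9.018; u2·a0=0.7005·1.998=1.400 ≤ a1=1.998 → R1 fires; D=7 Q=0 Y=10 P=26
Draw 13: a1=2.331, a2=0.000, a3=0.000, a0=2.331; τ=−ln(0.2467)/2.331=0.600 → t=9.619; u2·a0=0.3771·2.331=0.879 ≤ a1=2.331 → R1 fires; D=8 Q=0 Y=10 P=28
Draw 14: a1=2.664, a2=0.000, a3=0.000, a0=2.664; τ=−ln(0.8751)/2.664=0.050 → t=9.669; u2·a0=0.2820·2.664=0.751 ≤ a1=2.664 → R1 fires; D=9 Q=0 Y=10 P=30
Draw 15: a1=2.997, a2=0.000, a3=0.000, a0=2.997; τ=−ln(0.5476)/2.997=0.201 → t=9.870 > T=9.81: stop.
At T=9.81: D=9 Q=0 Y=10 P=30; the largest is P.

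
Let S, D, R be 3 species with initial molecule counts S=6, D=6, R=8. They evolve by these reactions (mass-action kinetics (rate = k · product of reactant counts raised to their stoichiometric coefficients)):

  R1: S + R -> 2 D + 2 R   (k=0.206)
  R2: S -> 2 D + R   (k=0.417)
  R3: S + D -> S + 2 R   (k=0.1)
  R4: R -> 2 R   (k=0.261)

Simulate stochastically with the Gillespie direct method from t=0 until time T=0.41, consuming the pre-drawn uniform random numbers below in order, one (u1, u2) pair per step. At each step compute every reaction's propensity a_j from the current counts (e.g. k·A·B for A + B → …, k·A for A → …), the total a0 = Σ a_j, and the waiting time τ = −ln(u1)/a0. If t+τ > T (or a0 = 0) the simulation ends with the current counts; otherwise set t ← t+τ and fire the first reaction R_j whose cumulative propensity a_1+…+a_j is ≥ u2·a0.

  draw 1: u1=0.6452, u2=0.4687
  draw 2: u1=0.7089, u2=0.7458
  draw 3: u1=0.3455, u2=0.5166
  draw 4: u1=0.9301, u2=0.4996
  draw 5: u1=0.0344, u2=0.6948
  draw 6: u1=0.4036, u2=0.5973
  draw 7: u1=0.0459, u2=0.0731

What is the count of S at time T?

S at T = 2

t=0.000: S=6 D=6 R=8
Draw 1: a1=9.888, a2=2.502, a3=3.600, a4=2.088, a0=18.078; τ=−ln(0.6452)/18.078=0.024 → t=0.024; u2·a0=0.4687·18.078=8.473 ≤ a1=9.888 → R1 fires; S=5 D=8 R=9
Draw 2: a1=9.270, a2=2.085, a3=4.000, a4=2.349, a0=17.704; τ=−ln(0.7089)/17.704=0.019 → t=0.044; u2·a0=0.7458·17.704=13.204; a1+a2=11.355 < 13.204 ≤ a1+…+a3=15.355 → R3 fires; S=5 D=7 R=11
Draw 3: a1=11.330, a2=2.085, a3=3.500, a4=2.871, a0=19.786; τ=−ln(0.3455)/19.786=0.054 → t=0.097; u2·a0=0.5166·19.786=10.221 ≤ a1=11.330 → R1 fires; S=4 D=9 R=12
Draw 4: a1=9.888, a2=1.668, a3=3.600, a4=3.132, a0=18.288; τ=−ln(0.9301)/18.288=0.004 → t=0.101; u2·a0=0.4996·18.288=9.137 ≤ a1=9.888 → R1 fires; S=3 D=11 R=13
Draw 5: a1=8.034, a2=1.251, a3=3.300, a4=3.393, a0=15.978; τ=−ln(0.0344)/15.978=0.211 → t=0.312; u2·a0=0.6948·15.978=11.102; a1+a2=9.285 < 11.102 ≤ a1+…+a3=12.585 → R3 fires; S=3 D=10 R=15
Draw 6: a1=9.270, a2=1.251, a3=3.000, a4=3.915, a0=17.436; τ=−ln(0.4036)/17.436=0.052 → t=0.364; u2·a0=0.5973·17.436=10.415; a1=9.270 < 10.415 ≤ a1+a2=10.521 → R2 fires; S=2 D=12 R=16
Draw 7: a1=6.592, a2=0.834, a3=2.400, a4=4.176, a0=14.002; τ=−ln(0.0459)/14.002=0.220 → t=0.584 > T=0.41: stop.
Read off S at T=0.41: 2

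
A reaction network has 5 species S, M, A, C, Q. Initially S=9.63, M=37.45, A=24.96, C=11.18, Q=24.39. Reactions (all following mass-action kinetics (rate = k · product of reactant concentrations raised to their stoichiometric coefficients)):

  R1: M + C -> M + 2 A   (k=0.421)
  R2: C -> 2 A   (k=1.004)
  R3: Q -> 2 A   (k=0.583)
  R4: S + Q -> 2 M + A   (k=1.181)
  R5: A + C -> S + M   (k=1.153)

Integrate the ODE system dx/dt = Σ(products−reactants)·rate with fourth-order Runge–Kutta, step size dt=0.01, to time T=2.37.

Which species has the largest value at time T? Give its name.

Dominant species at T: M

RK4 with dt=0.01: 237 steps to T=2.37. Trajectory (selected grid times):
t=0.00: S=9.63 M=37.45 A=24.96 C=11.18 Q=24.39
t=0.26: S=0.73 M=75.96 A=45.73 C=0.00 Q=6.93
t=0.53: S=0.11 M=77.21 A=48.24 C=0.00 Q=5.36
t=0.79: S=0.02 M=77.38 A=49.82 C=0.00 Q=4.53
t=1.05: S=0.01 M=77.41 A=51.11 C=0.00 Q=3.88
t=1.32: S=0.00 M=77.42 A=52.24 C=0.00 Q=3.31
t=1.58: S=0.00 M=77.42 A=53.17 C=0.00 Q=2.84
t=1.84: S=0.00 M=77.42 A=53.97 C=0.00 Q=2.44
t=2.11: S=0.00 M=77.42 A=54.68 C=0.00 Q=2.09
t=2.37: S=0.00 M=77.42 A=55.27 C=0.00 Q=1.79
At T=2.37: S=0.00 M=77.42 A=55.27 C=0.00 Q=1.79; the largest is M.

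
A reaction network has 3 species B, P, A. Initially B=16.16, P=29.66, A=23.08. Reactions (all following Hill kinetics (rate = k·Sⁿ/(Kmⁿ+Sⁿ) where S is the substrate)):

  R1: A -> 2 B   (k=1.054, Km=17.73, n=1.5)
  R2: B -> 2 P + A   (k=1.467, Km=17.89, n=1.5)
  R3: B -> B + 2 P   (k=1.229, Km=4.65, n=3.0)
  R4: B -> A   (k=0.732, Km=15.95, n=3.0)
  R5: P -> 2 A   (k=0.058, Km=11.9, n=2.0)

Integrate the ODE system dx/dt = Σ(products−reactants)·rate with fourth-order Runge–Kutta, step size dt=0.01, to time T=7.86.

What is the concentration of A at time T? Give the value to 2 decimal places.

RK4 with dt=0.01: 786 steps to T=7.86. Trajectory (selected grid times):
t=0.00: B=16.16 P=29.66 A=23.08
t=0.87: B=16.34 P=32.89 A=23.54
t=1.75: B=16.53 P=36.17 A=24.00
t=2.62: B=16.72 P=39.42 A=24.47
t=3.49: B=16.91 P=42.69 A=24.95
t=4.37: B=17.10 P=46.00 A=25.43
t=5.24: B=17.29 P=49.29 A=25.92
t=6.11: B=17.48 P=52.59 A=26.41
t=6.99: B=17.68 P=55.94 A=26.91
t=7.86: B=17.88 P=59.26 A=27.41
Read off A at T=7.86: 27.41

A at T = 27.41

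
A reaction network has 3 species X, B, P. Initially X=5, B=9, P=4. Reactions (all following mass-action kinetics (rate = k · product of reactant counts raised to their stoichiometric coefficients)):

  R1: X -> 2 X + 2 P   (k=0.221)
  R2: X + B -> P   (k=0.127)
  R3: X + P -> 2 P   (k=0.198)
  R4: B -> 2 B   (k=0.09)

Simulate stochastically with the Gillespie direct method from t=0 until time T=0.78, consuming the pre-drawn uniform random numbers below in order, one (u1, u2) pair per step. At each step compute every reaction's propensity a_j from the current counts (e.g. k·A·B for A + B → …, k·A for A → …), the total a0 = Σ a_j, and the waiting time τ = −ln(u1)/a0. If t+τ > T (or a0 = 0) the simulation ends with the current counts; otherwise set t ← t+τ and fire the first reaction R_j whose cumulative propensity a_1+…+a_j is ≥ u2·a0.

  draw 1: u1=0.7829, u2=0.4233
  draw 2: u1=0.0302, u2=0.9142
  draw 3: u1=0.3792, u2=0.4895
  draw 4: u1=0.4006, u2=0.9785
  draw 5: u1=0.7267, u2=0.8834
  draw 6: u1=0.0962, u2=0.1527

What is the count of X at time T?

X at T = 2

t=0.000: X=5 B=9 P=4
Draw 1: a1=1.105, a2=5.715, a3=3.960, a4=0.810, a0=11.590; τ=−ln(0.7829)/11.590=0.021 → t=0.021; u2·a0=0.4233·11.590=4.906; a1=1.105 < 4.906 ≤ a1+a2=6.820 → R2 fires; X=4 B=8 P=5
Draw 2: a1=0.884, a2=4.064, a3=3.960, a4=0.720, a0=9.628; τ=−ln(0.0302)/9.628=0.364 → t=0.385; u2·a0=0.9142·9.628=8.802; a1+a2=4.948 < 8.802 ≤ a1+…+a3=8.908 → R3 fires; X=3 B=8 P=6
Draw 3: a1=0.663, a2=3.048, a3=3.564, a4=0.720, a0=7.995; τ=−ln(0.3792)/7.995=0.121 → t=0.506; u2·a0=0.4895·7.995=3.914; a1+a2=3.711 < 3.914 ≤ a1+…+a3=7.275 → R3 fires; X=2 B=8 P=7
Draw 4: a1=0.442, a2=2.032, a3=2.772, a4=0.720, a0=5.966; τ=−ln(0.4006)/5.966=0.153 → t=0.659; u2·a0=0.9785·5.966=5.838; a1+…+a3=5.246 < 5.838 ≤ a1+…+a4=5.966 → R4 fires; X=2 B=9 P=7
Draw 5: a1=0.442, a2=2.286, a3=2.772, a4=0.810, a0=6.310; τ=−ln(0.7267)/6.310=0.051 → t=0.710; u2·a0=0.8834·6.310=5.574; a1+…+a3=5.500 < 5.574 ≤ a1+…+a4=6.310 → R4 fires; X=2 B=10 P=7
Draw 6: a1=0.442, a2=2.540, a3=2.772, a4=0.900, a0=6.654; τ=−ln(0.0962)/6.654=0.352 → t=1.062 > T=0.78: stop.
Read off X at T=0.78: 2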